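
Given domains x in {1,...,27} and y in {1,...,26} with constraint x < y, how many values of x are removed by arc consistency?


For the constraint x < y, x needs a supporting value in y's domain.
x can be at most 25 (one less than y's maximum).
Valid x values from domain: 25 out of 27.
Pruned = 27 - 25 = 2.

2


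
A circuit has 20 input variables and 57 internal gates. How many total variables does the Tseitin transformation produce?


The Tseitin transformation introduces one auxiliary variable per gate.
Total variables = inputs + gates = 20 + 57 = 77.

77


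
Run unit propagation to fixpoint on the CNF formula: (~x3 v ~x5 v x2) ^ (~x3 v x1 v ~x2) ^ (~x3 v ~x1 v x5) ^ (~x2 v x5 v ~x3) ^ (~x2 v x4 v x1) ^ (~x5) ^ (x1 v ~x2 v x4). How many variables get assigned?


Unit propagation repeatedly assigns the literal in any unit clause, then simplifies.
Assignments in order: x5 = F.
No further unit clauses remain.
Total variables assigned = 1.

1


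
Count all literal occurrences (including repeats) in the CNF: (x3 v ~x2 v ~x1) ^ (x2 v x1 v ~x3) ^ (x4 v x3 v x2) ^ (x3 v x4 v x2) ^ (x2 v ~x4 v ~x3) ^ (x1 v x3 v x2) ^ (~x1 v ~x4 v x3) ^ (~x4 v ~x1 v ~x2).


Clause lengths: 3, 3, 3, 3, 3, 3, 3, 3.
Sum = 3 + 3 + 3 + 3 + 3 + 3 + 3 + 3 = 24.

24


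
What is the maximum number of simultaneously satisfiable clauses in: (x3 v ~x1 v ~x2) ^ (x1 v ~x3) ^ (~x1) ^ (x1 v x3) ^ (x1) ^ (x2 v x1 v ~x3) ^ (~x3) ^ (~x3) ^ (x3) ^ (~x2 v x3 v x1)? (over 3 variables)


Enumerate all 8 truth assignments.
For each, count how many of the 10 clauses are satisfied.
The formula is not fully satisfiable, so the maximum is below 10.
Maximum simultaneously satisfiable clauses = 8.

8


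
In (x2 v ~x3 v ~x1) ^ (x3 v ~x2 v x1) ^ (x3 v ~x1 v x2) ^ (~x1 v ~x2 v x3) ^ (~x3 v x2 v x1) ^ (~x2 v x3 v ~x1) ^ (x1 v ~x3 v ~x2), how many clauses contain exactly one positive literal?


A definite clause has exactly one positive literal.
Clause 1: 1 positive -> definite
Clause 2: 2 positive -> not definite
Clause 3: 2 positive -> not definite
Clause 4: 1 positive -> definite
Clause 5: 2 positive -> not definite
Clause 6: 1 positive -> definite
Clause 7: 1 positive -> definite
Definite clause count = 4.

4


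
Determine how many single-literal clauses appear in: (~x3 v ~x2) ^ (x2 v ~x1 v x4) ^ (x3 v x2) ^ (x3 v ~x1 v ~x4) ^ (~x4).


A unit clause contains exactly one literal.
Unit clauses found: (~x4).
Count = 1.

1


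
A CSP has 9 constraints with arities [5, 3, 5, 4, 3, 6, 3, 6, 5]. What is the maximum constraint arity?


The arities are: 5, 3, 5, 4, 3, 6, 3, 6, 5.
Scan for the maximum value.
Maximum arity = 6.

6


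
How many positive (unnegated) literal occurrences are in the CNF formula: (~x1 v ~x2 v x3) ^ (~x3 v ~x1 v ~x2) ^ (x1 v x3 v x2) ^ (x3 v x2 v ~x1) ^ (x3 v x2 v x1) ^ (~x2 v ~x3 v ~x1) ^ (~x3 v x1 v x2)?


Scan each clause for unnegated literals.
Clause 1: 1 positive; Clause 2: 0 positive; Clause 3: 3 positive; Clause 4: 2 positive; Clause 5: 3 positive; Clause 6: 0 positive; Clause 7: 2 positive.
Total positive literal occurrences = 11.

11


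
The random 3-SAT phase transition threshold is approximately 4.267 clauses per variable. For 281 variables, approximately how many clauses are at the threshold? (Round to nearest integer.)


The 3-SAT phase transition occurs at approximately 4.267 clauses per variable.
m = 4.267 * 281 = 1199.027.
Rounded to nearest integer: 1199.

1199


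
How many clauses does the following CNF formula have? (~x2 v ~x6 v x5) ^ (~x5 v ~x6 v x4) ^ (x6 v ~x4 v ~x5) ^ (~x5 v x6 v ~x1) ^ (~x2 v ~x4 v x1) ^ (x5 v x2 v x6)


Each group enclosed in parentheses joined by ^ is one clause.
Counting the conjuncts: 6 clauses.

6


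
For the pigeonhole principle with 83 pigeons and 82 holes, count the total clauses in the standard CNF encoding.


The PHP encoding has two parts:
1) At-least-one-hole clauses: 83 (one per pigeon, each with 82 literals).
2) At-most-one-pigeon-per-hole clauses: 82 holes * C(83,2) = 82 * 3403 = 279046.
Total clauses = 83 + 279046 = 279129.

279129


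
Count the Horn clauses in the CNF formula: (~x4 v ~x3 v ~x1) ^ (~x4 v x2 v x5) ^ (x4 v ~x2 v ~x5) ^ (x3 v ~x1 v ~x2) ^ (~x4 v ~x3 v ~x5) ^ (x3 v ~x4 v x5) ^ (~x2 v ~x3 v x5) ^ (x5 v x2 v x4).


A Horn clause has at most one positive literal.
Clause 1: 0 positive lit(s) -> Horn
Clause 2: 2 positive lit(s) -> not Horn
Clause 3: 1 positive lit(s) -> Horn
Clause 4: 1 positive lit(s) -> Horn
Clause 5: 0 positive lit(s) -> Horn
Clause 6: 2 positive lit(s) -> not Horn
Clause 7: 1 positive lit(s) -> Horn
Clause 8: 3 positive lit(s) -> not Horn
Total Horn clauses = 5.

5


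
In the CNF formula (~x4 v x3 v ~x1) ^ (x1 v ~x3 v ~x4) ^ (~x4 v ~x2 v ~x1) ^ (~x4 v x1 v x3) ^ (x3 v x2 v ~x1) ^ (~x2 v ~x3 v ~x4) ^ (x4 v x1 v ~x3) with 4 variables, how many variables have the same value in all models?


Find all satisfying assignments: 6 model(s).
Check which variables have the same value in every model.
No variable is fixed across all models.
Backbone size = 0.

0


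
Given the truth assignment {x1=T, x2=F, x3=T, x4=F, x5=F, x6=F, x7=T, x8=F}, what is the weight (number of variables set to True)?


The weight is the number of variables assigned True.
True variables: x1, x3, x7.
Weight = 3.

3


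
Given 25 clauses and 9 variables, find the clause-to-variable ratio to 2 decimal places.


Clause-to-variable ratio = clauses / variables.
25 / 9 = 2.78.

2.78


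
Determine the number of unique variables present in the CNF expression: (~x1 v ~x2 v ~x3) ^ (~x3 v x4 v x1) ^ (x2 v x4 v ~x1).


Identify each distinct variable in the formula.
Variables found: x1, x2, x3, x4.
Total distinct variables = 4.

4


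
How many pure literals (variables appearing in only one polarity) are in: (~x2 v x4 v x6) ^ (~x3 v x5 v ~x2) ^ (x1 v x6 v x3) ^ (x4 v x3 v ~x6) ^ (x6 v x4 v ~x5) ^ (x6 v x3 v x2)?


A pure literal appears in only one polarity across all clauses.
Pure literals: x1 (positive only), x4 (positive only).
Count = 2.

2


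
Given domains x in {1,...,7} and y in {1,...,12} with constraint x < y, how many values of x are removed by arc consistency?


For the constraint x < y, x needs a supporting value in y's domain.
x can be at most 11 (one less than y's maximum).
Valid x values from domain: 7 out of 7.
Pruned = 7 - 7 = 0.

0


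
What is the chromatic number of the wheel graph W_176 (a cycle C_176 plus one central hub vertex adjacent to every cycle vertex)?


W_176 consists of the cycle C_176 together with a hub vertex adjacent to every cycle vertex.
The cycle C_176 needs 2 colors (even cycle -> 2).
The hub is adjacent to every cycle vertex, so it must receive a new color distinct from all of them.
Chromatic number = 2 + 1 = 3.

3


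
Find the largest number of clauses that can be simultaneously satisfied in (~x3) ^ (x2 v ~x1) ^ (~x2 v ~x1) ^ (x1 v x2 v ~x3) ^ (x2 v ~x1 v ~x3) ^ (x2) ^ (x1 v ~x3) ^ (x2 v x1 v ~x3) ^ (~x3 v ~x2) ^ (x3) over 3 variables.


Enumerate all 8 truth assignments.
For each, count how many of the 10 clauses are satisfied.
The formula is not fully satisfiable, so the maximum is below 10.
Maximum simultaneously satisfiable clauses = 9.

9


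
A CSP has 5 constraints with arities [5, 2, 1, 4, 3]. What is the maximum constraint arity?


The arities are: 5, 2, 1, 4, 3.
Scan for the maximum value.
Maximum arity = 5.

5


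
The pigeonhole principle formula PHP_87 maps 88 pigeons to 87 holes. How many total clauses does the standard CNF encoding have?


The PHP encoding has two parts:
1) At-least-one-hole clauses: 88 (one per pigeon, each with 87 literals).
2) At-most-one-pigeon-per-hole clauses: 87 holes * C(88,2) = 87 * 3828 = 333036.
Total clauses = 88 + 333036 = 333124.

333124


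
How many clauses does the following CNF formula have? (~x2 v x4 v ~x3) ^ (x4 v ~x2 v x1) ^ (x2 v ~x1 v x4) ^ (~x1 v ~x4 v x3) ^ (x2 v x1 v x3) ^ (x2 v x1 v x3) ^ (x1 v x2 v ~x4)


Each group enclosed in parentheses joined by ^ is one clause.
Counting the conjuncts: 7 clauses.

7


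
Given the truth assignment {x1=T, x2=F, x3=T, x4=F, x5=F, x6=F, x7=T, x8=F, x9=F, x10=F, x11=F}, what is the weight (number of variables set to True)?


The weight is the number of variables assigned True.
True variables: x1, x3, x7.
Weight = 3.

3


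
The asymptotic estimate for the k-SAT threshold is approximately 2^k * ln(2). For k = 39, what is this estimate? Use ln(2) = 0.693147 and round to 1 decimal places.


Using the asymptotic formula: threshold ~ 2^k * ln(2).
2^39 = 549755813888.
549755813888 * 0.693147 = 381061593129.0.

381061593129.0


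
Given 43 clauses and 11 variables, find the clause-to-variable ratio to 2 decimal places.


Clause-to-variable ratio = clauses / variables.
43 / 11 = 3.91.

3.91


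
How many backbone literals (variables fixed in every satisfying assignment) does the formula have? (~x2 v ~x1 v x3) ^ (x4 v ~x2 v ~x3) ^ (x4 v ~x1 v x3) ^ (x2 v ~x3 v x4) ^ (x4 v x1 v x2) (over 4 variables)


Find all satisfying assignments: 8 model(s).
Check which variables have the same value in every model.
No variable is fixed across all models.
Backbone size = 0.

0


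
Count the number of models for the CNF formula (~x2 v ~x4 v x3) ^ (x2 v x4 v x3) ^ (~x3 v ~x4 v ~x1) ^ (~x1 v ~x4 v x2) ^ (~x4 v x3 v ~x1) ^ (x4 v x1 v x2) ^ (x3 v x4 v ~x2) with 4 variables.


Enumerate all 16 truth assignments over 4 variables.
Test each against every clause.
Satisfying assignments found: 6.

6


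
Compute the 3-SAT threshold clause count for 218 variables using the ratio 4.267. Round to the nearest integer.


The 3-SAT phase transition occurs at approximately 4.267 clauses per variable.
m = 4.267 * 218 = 930.206.
Rounded to nearest integer: 930.

930


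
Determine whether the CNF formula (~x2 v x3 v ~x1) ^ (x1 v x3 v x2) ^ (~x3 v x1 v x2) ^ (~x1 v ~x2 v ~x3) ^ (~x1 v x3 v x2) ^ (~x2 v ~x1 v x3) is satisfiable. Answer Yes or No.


Check all 8 possible truth assignments.
Number of satisfying assignments found: 3.
The formula is satisfiable.

Yes


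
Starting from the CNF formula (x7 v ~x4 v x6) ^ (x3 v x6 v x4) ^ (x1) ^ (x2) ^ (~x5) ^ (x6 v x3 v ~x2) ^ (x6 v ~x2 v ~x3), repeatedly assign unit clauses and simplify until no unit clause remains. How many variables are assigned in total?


Unit propagation repeatedly assigns the literal in any unit clause, then simplifies.
Assignments in order: x1 = T, x2 = T, x5 = F.
No further unit clauses remain.
Total variables assigned = 3.

3


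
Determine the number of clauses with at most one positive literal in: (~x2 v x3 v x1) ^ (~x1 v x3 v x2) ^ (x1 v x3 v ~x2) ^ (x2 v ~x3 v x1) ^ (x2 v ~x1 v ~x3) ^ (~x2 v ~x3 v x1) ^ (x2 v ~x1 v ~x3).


A Horn clause has at most one positive literal.
Clause 1: 2 positive lit(s) -> not Horn
Clause 2: 2 positive lit(s) -> not Horn
Clause 3: 2 positive lit(s) -> not Horn
Clause 4: 2 positive lit(s) -> not Horn
Clause 5: 1 positive lit(s) -> Horn
Clause 6: 1 positive lit(s) -> Horn
Clause 7: 1 positive lit(s) -> Horn
Total Horn clauses = 3.

3


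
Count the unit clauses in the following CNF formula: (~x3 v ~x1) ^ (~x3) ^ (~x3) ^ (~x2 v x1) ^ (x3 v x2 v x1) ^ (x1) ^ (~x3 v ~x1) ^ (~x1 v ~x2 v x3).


A unit clause contains exactly one literal.
Unit clauses found: (~x3), (~x3), (x1).
Count = 3.

3


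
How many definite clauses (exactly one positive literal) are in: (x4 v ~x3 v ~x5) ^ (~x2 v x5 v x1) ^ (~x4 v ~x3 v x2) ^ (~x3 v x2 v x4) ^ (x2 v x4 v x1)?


A definite clause has exactly one positive literal.
Clause 1: 1 positive -> definite
Clause 2: 2 positive -> not definite
Clause 3: 1 positive -> definite
Clause 4: 2 positive -> not definite
Clause 5: 3 positive -> not definite
Definite clause count = 2.

2


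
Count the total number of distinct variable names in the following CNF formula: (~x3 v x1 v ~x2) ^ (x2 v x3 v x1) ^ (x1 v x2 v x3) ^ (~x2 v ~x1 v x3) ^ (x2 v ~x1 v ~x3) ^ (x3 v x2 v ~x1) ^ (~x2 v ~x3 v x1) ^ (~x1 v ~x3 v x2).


Identify each distinct variable in the formula.
Variables found: x1, x2, x3.
Total distinct variables = 3.

3


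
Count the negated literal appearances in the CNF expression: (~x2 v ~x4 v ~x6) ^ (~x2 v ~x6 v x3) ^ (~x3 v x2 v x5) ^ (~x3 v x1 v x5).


Scan each clause for negated literals.
Clause 1: 3 negative; Clause 2: 2 negative; Clause 3: 1 negative; Clause 4: 1 negative.
Total negative literal occurrences = 7.

7


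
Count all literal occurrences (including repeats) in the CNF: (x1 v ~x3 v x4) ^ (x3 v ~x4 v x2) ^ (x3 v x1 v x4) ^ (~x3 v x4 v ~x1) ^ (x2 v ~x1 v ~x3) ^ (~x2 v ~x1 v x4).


Clause lengths: 3, 3, 3, 3, 3, 3.
Sum = 3 + 3 + 3 + 3 + 3 + 3 = 18.

18


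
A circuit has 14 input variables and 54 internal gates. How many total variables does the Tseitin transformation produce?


The Tseitin transformation introduces one auxiliary variable per gate.
Total variables = inputs + gates = 14 + 54 = 68.

68


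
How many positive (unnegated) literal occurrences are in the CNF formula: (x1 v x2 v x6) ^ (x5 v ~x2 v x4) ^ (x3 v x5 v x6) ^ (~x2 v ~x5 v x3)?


Scan each clause for unnegated literals.
Clause 1: 3 positive; Clause 2: 2 positive; Clause 3: 3 positive; Clause 4: 1 positive.
Total positive literal occurrences = 9.

9


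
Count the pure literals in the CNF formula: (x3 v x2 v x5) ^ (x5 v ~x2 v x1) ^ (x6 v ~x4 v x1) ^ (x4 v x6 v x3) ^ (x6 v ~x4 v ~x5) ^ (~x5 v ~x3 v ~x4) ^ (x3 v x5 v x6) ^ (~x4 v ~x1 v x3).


A pure literal appears in only one polarity across all clauses.
Pure literals: x6 (positive only).
Count = 1.

1


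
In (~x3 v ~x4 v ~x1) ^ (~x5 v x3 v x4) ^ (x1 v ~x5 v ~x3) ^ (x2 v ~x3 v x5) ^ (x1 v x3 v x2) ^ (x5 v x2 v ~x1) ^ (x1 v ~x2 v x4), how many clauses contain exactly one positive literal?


A definite clause has exactly one positive literal.
Clause 1: 0 positive -> not definite
Clause 2: 2 positive -> not definite
Clause 3: 1 positive -> definite
Clause 4: 2 positive -> not definite
Clause 5: 3 positive -> not definite
Clause 6: 2 positive -> not definite
Clause 7: 2 positive -> not definite
Definite clause count = 1.

1


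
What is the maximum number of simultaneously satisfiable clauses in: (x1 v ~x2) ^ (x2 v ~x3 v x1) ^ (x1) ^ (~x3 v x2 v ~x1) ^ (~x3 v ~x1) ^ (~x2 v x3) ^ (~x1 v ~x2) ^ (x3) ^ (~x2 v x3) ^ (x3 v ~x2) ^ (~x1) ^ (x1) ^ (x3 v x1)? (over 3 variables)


Enumerate all 8 truth assignments.
For each, count how many of the 13 clauses are satisfied.
The formula is not fully satisfiable, so the maximum is below 13.
Maximum simultaneously satisfiable clauses = 11.

11


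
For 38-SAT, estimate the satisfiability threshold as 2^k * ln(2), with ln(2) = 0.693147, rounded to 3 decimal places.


Using the asymptotic formula: threshold ~ 2^k * ln(2).
2^38 = 274877906944.
274877906944 * 0.693147 = 190530796564.513.

190530796564.513


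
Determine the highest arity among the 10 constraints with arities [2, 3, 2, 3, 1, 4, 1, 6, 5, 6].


The arities are: 2, 3, 2, 3, 1, 4, 1, 6, 5, 6.
Scan for the maximum value.
Maximum arity = 6.

6


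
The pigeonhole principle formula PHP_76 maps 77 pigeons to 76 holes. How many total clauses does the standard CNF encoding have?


The PHP encoding has two parts:
1) At-least-one-hole clauses: 77 (one per pigeon, each with 76 literals).
2) At-most-one-pigeon-per-hole clauses: 76 holes * C(77,2) = 76 * 2926 = 222376.
Total clauses = 77 + 222376 = 222453.

222453


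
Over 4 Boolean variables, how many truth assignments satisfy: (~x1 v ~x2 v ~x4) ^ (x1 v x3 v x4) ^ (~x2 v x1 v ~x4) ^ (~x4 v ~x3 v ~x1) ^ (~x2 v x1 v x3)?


Enumerate all 16 truth assignments over 4 variables.
Test each against every clause.
Satisfying assignments found: 9.

9


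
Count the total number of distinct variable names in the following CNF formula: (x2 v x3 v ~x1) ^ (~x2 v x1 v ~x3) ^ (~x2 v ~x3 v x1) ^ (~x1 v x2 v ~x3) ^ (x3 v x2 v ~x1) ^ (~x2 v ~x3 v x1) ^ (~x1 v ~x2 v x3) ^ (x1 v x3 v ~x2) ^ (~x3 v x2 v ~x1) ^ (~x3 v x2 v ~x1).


Identify each distinct variable in the formula.
Variables found: x1, x2, x3.
Total distinct variables = 3.

3


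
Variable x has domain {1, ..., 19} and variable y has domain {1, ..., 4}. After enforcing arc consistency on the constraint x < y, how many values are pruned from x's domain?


For the constraint x < y, x needs a supporting value in y's domain.
x can be at most 3 (one less than y's maximum).
Valid x values from domain: 3 out of 19.
Pruned = 19 - 3 = 16.

16


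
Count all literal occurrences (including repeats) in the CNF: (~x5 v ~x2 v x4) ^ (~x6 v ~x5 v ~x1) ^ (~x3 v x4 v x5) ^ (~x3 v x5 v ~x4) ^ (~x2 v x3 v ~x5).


Clause lengths: 3, 3, 3, 3, 3.
Sum = 3 + 3 + 3 + 3 + 3 = 15.

15


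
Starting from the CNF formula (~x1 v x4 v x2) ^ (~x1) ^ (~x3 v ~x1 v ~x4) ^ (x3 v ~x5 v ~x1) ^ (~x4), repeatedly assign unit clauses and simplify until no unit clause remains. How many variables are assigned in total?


Unit propagation repeatedly assigns the literal in any unit clause, then simplifies.
Assignments in order: x1 = F, x4 = F.
No further unit clauses remain.
Total variables assigned = 2.

2


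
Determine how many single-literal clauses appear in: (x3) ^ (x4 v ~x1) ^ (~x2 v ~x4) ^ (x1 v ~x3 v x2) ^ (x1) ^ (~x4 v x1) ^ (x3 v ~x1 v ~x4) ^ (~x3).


A unit clause contains exactly one literal.
Unit clauses found: (x3), (x1), (~x3).
Count = 3.

3


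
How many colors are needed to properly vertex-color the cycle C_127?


An odd cycle cannot be 2-colored: alternating two colors around the cycle returns to the start with a conflict.
Since 127 is odd, three colors are required (and three suffice).
Chromatic number = 3.

3


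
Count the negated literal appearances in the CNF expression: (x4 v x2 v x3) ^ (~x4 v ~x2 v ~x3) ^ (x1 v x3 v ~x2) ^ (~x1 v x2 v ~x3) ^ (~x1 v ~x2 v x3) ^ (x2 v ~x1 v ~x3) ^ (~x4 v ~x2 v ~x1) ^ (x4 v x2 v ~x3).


Scan each clause for negated literals.
Clause 1: 0 negative; Clause 2: 3 negative; Clause 3: 1 negative; Clause 4: 2 negative; Clause 5: 2 negative; Clause 6: 2 negative; Clause 7: 3 negative; Clause 8: 1 negative.
Total negative literal occurrences = 14.

14


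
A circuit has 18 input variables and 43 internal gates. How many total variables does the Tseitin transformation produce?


The Tseitin transformation introduces one auxiliary variable per gate.
Total variables = inputs + gates = 18 + 43 = 61.

61


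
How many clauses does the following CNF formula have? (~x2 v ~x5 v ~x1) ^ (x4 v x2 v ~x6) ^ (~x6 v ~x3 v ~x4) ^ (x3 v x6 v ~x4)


Each group enclosed in parentheses joined by ^ is one clause.
Counting the conjuncts: 4 clauses.

4


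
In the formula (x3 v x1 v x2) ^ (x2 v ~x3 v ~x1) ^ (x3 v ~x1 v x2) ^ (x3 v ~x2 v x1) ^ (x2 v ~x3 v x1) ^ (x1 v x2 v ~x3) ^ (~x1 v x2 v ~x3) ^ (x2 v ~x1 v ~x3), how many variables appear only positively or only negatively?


A pure literal appears in only one polarity across all clauses.
No pure literals found.
Count = 0.

0


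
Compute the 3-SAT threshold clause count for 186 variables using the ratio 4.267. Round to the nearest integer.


The 3-SAT phase transition occurs at approximately 4.267 clauses per variable.
m = 4.267 * 186 = 793.662.
Rounded to nearest integer: 794.

794


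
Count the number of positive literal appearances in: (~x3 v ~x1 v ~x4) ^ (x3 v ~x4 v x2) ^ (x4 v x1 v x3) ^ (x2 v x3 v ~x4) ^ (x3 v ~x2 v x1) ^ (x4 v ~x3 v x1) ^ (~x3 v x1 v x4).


Scan each clause for unnegated literals.
Clause 1: 0 positive; Clause 2: 2 positive; Clause 3: 3 positive; Clause 4: 2 positive; Clause 5: 2 positive; Clause 6: 2 positive; Clause 7: 2 positive.
Total positive literal occurrences = 13.

13


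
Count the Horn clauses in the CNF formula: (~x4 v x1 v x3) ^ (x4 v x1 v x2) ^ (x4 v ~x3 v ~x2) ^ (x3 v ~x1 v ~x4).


A Horn clause has at most one positive literal.
Clause 1: 2 positive lit(s) -> not Horn
Clause 2: 3 positive lit(s) -> not Horn
Clause 3: 1 positive lit(s) -> Horn
Clause 4: 1 positive lit(s) -> Horn
Total Horn clauses = 2.

2


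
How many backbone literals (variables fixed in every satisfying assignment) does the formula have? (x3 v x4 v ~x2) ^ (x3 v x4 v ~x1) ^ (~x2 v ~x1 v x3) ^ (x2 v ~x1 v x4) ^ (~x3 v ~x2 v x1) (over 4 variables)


Find all satisfying assignments: 9 model(s).
Check which variables have the same value in every model.
No variable is fixed across all models.
Backbone size = 0.

0


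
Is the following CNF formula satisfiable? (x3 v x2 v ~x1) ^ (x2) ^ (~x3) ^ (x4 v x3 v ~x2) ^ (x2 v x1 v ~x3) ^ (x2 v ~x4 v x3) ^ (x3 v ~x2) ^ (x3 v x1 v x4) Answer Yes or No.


Check all 16 possible truth assignments.
Number of satisfying assignments found: 0.
The formula is unsatisfiable.

No


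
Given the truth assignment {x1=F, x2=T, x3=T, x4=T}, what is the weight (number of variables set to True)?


The weight is the number of variables assigned True.
True variables: x2, x3, x4.
Weight = 3.

3


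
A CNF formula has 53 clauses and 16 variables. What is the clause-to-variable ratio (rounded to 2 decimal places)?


Clause-to-variable ratio = clauses / variables.
53 / 16 = 3.31.

3.31


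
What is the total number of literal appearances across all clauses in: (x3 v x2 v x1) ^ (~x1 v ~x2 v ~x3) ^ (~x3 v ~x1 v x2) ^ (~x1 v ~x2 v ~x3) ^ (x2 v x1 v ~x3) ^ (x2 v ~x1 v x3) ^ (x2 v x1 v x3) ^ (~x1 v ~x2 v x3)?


Clause lengths: 3, 3, 3, 3, 3, 3, 3, 3.
Sum = 3 + 3 + 3 + 3 + 3 + 3 + 3 + 3 = 24.

24


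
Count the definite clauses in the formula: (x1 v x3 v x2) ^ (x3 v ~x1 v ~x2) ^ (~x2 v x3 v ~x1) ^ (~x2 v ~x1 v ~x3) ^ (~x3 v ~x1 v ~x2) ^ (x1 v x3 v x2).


A definite clause has exactly one positive literal.
Clause 1: 3 positive -> not definite
Clause 2: 1 positive -> definite
Clause 3: 1 positive -> definite
Clause 4: 0 positive -> not definite
Clause 5: 0 positive -> not definite
Clause 6: 3 positive -> not definite
Definite clause count = 2.

2


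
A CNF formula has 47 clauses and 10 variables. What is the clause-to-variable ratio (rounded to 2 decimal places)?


Clause-to-variable ratio = clauses / variables.
47 / 10 = 4.7.

4.7


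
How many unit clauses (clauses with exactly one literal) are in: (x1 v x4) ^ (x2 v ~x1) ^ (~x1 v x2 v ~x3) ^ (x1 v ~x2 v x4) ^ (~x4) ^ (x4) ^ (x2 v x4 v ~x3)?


A unit clause contains exactly one literal.
Unit clauses found: (~x4), (x4).
Count = 2.

2


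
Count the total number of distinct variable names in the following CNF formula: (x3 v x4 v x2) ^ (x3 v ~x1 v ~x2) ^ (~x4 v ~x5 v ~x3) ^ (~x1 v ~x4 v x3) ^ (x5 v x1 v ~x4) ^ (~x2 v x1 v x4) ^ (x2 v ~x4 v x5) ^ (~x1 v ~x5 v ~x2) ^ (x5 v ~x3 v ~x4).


Identify each distinct variable in the formula.
Variables found: x1, x2, x3, x4, x5.
Total distinct variables = 5.

5


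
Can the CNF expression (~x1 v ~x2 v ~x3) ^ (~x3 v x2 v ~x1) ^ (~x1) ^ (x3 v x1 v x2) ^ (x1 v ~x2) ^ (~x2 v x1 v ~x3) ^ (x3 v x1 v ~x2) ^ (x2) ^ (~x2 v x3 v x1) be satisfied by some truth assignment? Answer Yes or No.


Check all 8 possible truth assignments.
Number of satisfying assignments found: 0.
The formula is unsatisfiable.

No


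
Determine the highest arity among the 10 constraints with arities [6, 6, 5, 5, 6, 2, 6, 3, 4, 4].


The arities are: 6, 6, 5, 5, 6, 2, 6, 3, 4, 4.
Scan for the maximum value.
Maximum arity = 6.

6


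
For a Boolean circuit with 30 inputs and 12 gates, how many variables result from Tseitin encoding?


The Tseitin transformation introduces one auxiliary variable per gate.
Total variables = inputs + gates = 30 + 12 = 42.

42


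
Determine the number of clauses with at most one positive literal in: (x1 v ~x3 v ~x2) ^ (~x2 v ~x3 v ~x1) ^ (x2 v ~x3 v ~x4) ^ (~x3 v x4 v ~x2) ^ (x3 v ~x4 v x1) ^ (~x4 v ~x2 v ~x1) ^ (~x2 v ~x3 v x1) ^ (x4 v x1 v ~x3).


A Horn clause has at most one positive literal.
Clause 1: 1 positive lit(s) -> Horn
Clause 2: 0 positive lit(s) -> Horn
Clause 3: 1 positive lit(s) -> Horn
Clause 4: 1 positive lit(s) -> Horn
Clause 5: 2 positive lit(s) -> not Horn
Clause 6: 0 positive lit(s) -> Horn
Clause 7: 1 positive lit(s) -> Horn
Clause 8: 2 positive lit(s) -> not Horn
Total Horn clauses = 6.

6


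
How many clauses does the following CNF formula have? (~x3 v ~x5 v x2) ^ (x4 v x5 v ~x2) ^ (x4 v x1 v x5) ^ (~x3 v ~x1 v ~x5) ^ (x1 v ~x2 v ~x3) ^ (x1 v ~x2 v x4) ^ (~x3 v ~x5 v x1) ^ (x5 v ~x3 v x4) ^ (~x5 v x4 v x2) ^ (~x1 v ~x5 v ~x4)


Each group enclosed in parentheses joined by ^ is one clause.
Counting the conjuncts: 10 clauses.

10


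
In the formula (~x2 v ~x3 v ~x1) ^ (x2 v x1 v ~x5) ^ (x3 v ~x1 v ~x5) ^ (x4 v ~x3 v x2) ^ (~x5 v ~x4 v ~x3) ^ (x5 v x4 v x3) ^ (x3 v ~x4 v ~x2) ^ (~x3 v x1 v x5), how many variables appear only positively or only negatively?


A pure literal appears in only one polarity across all clauses.
No pure literals found.
Count = 0.

0


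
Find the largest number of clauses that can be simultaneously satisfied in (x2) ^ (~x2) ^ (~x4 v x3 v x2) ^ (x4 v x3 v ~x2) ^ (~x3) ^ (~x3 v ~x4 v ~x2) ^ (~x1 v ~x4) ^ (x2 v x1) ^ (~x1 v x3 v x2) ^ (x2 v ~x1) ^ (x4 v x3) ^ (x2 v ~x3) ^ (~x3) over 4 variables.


Enumerate all 16 truth assignments.
For each, count how many of the 13 clauses are satisfied.
The formula is not fully satisfiable, so the maximum is below 13.
Maximum simultaneously satisfiable clauses = 12.

12


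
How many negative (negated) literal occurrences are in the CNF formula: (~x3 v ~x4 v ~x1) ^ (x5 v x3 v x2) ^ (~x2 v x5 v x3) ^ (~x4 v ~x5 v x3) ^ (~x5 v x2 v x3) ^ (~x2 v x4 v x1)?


Scan each clause for negated literals.
Clause 1: 3 negative; Clause 2: 0 negative; Clause 3: 1 negative; Clause 4: 2 negative; Clause 5: 1 negative; Clause 6: 1 negative.
Total negative literal occurrences = 8.

8


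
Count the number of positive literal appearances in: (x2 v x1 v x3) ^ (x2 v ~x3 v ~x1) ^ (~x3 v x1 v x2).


Scan each clause for unnegated literals.
Clause 1: 3 positive; Clause 2: 1 positive; Clause 3: 2 positive.
Total positive literal occurrences = 6.

6


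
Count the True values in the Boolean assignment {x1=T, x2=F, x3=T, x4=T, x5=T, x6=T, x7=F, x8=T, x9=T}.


The weight is the number of variables assigned True.
True variables: x1, x3, x4, x5, x6, x8, x9.
Weight = 7.

7


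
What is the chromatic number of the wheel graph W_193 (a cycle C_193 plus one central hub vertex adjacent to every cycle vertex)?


W_193 consists of the cycle C_193 together with a hub vertex adjacent to every cycle vertex.
The cycle C_193 needs 3 colors (odd cycle -> 3).
The hub is adjacent to every cycle vertex, so it must receive a new color distinct from all of them.
Chromatic number = 3 + 1 = 4.

4


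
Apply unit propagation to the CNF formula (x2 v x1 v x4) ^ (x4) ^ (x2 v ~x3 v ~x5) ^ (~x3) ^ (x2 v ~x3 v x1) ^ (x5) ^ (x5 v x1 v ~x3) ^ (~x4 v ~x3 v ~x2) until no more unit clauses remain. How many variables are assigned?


Unit propagation repeatedly assigns the literal in any unit clause, then simplifies.
Assignments in order: x4 = T, x3 = F, x5 = T.
No further unit clauses remain.
Total variables assigned = 3.

3


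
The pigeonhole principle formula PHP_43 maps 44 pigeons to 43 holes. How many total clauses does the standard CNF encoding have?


The PHP encoding has two parts:
1) At-least-one-hole clauses: 44 (one per pigeon, each with 43 literals).
2) At-most-one-pigeon-per-hole clauses: 43 holes * C(44,2) = 43 * 946 = 40678.
Total clauses = 44 + 40678 = 40722.

40722


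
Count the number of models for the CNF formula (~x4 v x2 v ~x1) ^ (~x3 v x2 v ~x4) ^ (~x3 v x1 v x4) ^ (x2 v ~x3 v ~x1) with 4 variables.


Enumerate all 16 truth assignments over 4 variables.
Test each against every clause.
Satisfying assignments found: 10.

10


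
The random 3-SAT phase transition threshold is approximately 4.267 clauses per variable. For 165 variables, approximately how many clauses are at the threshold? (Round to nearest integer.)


The 3-SAT phase transition occurs at approximately 4.267 clauses per variable.
m = 4.267 * 165 = 704.055.
Rounded to nearest integer: 704.

704


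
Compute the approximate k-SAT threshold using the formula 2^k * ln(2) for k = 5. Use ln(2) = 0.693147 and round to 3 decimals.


Using the asymptotic formula: threshold ~ 2^k * ln(2).
2^5 = 32.
32 * 0.693147 = 22.181.

22.181


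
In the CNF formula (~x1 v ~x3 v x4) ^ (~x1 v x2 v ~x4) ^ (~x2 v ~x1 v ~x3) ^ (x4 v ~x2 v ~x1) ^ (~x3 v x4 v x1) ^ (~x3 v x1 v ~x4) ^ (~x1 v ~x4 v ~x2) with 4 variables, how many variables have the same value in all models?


Find all satisfying assignments: 5 model(s).
Check which variables have the same value in every model.
Fixed variables: x3=F.
Backbone size = 1.

1


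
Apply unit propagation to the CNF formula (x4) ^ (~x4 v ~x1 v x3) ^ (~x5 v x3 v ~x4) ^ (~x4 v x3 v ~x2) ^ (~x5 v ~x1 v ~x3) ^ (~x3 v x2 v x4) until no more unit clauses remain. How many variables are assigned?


Unit propagation repeatedly assigns the literal in any unit clause, then simplifies.
Assignments in order: x4 = T.
No further unit clauses remain.
Total variables assigned = 1.

1


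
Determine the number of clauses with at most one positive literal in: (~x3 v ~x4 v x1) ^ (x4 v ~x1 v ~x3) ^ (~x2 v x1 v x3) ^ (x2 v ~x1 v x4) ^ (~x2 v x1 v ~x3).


A Horn clause has at most one positive literal.
Clause 1: 1 positive lit(s) -> Horn
Clause 2: 1 positive lit(s) -> Horn
Clause 3: 2 positive lit(s) -> not Horn
Clause 4: 2 positive lit(s) -> not Horn
Clause 5: 1 positive lit(s) -> Horn
Total Horn clauses = 3.

3


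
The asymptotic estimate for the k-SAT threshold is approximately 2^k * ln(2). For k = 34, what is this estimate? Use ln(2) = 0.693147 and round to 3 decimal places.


Using the asymptotic formula: threshold ~ 2^k * ln(2).
2^34 = 17179869184.
17179869184 * 0.693147 = 11908174785.282.

11908174785.282


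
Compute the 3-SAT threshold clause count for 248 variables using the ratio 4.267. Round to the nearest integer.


The 3-SAT phase transition occurs at approximately 4.267 clauses per variable.
m = 4.267 * 248 = 1058.216.
Rounded to nearest integer: 1058.

1058


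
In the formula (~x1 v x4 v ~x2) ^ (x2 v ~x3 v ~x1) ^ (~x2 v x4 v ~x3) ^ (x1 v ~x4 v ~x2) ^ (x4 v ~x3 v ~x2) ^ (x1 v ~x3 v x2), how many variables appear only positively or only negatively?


A pure literal appears in only one polarity across all clauses.
Pure literals: x3 (negative only).
Count = 1.

1


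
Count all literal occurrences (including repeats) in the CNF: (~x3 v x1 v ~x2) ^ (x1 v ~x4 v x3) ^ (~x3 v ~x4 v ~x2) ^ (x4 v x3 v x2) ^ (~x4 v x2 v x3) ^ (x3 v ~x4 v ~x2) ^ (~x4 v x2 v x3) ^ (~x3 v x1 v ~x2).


Clause lengths: 3, 3, 3, 3, 3, 3, 3, 3.
Sum = 3 + 3 + 3 + 3 + 3 + 3 + 3 + 3 = 24.

24


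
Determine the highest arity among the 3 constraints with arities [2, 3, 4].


The arities are: 2, 3, 4.
Scan for the maximum value.
Maximum arity = 4.

4


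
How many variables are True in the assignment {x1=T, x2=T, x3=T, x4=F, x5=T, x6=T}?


The weight is the number of variables assigned True.
True variables: x1, x2, x3, x5, x6.
Weight = 5.

5


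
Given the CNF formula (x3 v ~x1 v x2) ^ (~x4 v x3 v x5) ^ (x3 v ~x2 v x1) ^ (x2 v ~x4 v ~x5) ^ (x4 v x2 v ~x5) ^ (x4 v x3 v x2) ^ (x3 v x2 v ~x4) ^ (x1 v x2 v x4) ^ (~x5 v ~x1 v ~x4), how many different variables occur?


Identify each distinct variable in the formula.
Variables found: x1, x2, x3, x4, x5.
Total distinct variables = 5.

5


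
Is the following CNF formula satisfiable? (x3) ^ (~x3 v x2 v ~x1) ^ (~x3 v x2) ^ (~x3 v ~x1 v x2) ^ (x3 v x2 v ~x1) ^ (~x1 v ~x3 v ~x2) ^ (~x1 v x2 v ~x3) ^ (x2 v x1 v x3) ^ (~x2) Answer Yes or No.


Check all 8 possible truth assignments.
Number of satisfying assignments found: 0.
The formula is unsatisfiable.

No


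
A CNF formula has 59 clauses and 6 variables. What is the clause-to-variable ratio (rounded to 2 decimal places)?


Clause-to-variable ratio = clauses / variables.
59 / 6 = 9.83.

9.83


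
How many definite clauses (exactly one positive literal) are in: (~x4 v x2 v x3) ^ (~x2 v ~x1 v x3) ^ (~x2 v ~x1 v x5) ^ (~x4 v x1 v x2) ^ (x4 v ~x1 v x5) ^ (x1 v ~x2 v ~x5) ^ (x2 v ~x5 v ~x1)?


A definite clause has exactly one positive literal.
Clause 1: 2 positive -> not definite
Clause 2: 1 positive -> definite
Clause 3: 1 positive -> definite
Clause 4: 2 positive -> not definite
Clause 5: 2 positive -> not definite
Clause 6: 1 positive -> definite
Clause 7: 1 positive -> definite
Definite clause count = 4.

4


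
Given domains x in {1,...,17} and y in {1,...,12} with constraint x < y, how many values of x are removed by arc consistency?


For the constraint x < y, x needs a supporting value in y's domain.
x can be at most 11 (one less than y's maximum).
Valid x values from domain: 11 out of 17.
Pruned = 17 - 11 = 6.

6


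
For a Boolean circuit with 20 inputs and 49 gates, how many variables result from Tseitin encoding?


The Tseitin transformation introduces one auxiliary variable per gate.
Total variables = inputs + gates = 20 + 49 = 69.

69


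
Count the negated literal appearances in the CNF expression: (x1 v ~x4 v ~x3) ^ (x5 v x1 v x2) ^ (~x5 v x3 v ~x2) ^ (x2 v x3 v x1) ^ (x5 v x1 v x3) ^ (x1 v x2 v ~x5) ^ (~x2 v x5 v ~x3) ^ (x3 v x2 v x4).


Scan each clause for negated literals.
Clause 1: 2 negative; Clause 2: 0 negative; Clause 3: 2 negative; Clause 4: 0 negative; Clause 5: 0 negative; Clause 6: 1 negative; Clause 7: 2 negative; Clause 8: 0 negative.
Total negative literal occurrences = 7.

7


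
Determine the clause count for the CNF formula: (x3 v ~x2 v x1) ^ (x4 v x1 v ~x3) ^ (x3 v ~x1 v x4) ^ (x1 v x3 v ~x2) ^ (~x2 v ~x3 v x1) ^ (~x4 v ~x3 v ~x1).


Each group enclosed in parentheses joined by ^ is one clause.
Counting the conjuncts: 6 clauses.

6


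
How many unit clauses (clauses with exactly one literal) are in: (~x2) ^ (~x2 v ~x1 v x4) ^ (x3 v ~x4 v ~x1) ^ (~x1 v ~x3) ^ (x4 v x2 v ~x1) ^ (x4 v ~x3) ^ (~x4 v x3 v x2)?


A unit clause contains exactly one literal.
Unit clauses found: (~x2).
Count = 1.

1


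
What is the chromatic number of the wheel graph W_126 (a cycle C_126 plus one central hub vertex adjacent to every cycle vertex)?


W_126 consists of the cycle C_126 together with a hub vertex adjacent to every cycle vertex.
The cycle C_126 needs 2 colors (even cycle -> 2).
The hub is adjacent to every cycle vertex, so it must receive a new color distinct from all of them.
Chromatic number = 2 + 1 = 3.

3


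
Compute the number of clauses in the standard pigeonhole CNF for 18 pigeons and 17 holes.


The PHP encoding has two parts:
1) At-least-one-hole clauses: 18 (one per pigeon, each with 17 literals).
2) At-most-one-pigeon-per-hole clauses: 17 holes * C(18,2) = 17 * 153 = 2601.
Total clauses = 18 + 2601 = 2619.

2619


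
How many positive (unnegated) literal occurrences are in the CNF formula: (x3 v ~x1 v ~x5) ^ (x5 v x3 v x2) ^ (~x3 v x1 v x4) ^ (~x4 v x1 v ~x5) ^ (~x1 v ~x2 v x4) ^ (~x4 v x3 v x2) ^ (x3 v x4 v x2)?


Scan each clause for unnegated literals.
Clause 1: 1 positive; Clause 2: 3 positive; Clause 3: 2 positive; Clause 4: 1 positive; Clause 5: 1 positive; Clause 6: 2 positive; Clause 7: 3 positive.
Total positive literal occurrences = 13.

13


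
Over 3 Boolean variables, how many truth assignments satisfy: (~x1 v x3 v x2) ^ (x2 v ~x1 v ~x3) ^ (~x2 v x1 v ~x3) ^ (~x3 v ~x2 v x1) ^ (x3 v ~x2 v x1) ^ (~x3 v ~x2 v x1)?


Enumerate all 8 truth assignments over 3 variables.
Test each against every clause.
Satisfying assignments found: 4.

4


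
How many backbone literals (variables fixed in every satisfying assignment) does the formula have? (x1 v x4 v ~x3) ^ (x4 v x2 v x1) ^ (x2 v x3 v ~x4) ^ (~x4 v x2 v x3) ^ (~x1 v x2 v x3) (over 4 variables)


Find all satisfying assignments: 10 model(s).
Check which variables have the same value in every model.
No variable is fixed across all models.
Backbone size = 0.

0


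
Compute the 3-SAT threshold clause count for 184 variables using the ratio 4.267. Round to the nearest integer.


The 3-SAT phase transition occurs at approximately 4.267 clauses per variable.
m = 4.267 * 184 = 785.128.
Rounded to nearest integer: 785.

785


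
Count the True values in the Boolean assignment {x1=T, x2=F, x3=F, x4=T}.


The weight is the number of variables assigned True.
True variables: x1, x4.
Weight = 2.

2


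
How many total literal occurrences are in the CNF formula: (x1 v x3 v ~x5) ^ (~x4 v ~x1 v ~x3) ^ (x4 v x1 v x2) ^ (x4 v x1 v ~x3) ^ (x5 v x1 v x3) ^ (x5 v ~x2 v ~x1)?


Clause lengths: 3, 3, 3, 3, 3, 3.
Sum = 3 + 3 + 3 + 3 + 3 + 3 = 18.

18


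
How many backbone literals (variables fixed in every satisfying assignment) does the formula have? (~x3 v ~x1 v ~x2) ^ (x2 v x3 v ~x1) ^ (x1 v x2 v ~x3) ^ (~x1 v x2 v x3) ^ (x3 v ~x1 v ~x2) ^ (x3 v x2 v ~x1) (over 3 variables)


Find all satisfying assignments: 4 model(s).
Check which variables have the same value in every model.
No variable is fixed across all models.
Backbone size = 0.

0


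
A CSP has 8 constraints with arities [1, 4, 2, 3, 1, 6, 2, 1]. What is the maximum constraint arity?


The arities are: 1, 4, 2, 3, 1, 6, 2, 1.
Scan for the maximum value.
Maximum arity = 6.

6


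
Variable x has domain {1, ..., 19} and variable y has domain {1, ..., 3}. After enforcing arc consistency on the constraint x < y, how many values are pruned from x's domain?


For the constraint x < y, x needs a supporting value in y's domain.
x can be at most 2 (one less than y's maximum).
Valid x values from domain: 2 out of 19.
Pruned = 19 - 2 = 17.

17


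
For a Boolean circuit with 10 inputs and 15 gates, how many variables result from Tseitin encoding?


The Tseitin transformation introduces one auxiliary variable per gate.
Total variables = inputs + gates = 10 + 15 = 25.

25


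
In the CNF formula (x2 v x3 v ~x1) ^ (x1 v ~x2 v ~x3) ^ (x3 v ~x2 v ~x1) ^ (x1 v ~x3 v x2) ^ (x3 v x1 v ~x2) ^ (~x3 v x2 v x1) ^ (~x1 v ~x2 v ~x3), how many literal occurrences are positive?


Scan each clause for unnegated literals.
Clause 1: 2 positive; Clause 2: 1 positive; Clause 3: 1 positive; Clause 4: 2 positive; Clause 5: 2 positive; Clause 6: 2 positive; Clause 7: 0 positive.
Total positive literal occurrences = 10.

10


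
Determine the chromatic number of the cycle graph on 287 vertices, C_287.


An odd cycle cannot be 2-colored: alternating two colors around the cycle returns to the start with a conflict.
Since 287 is odd, three colors are required (and three suffice).
Chromatic number = 3.

3


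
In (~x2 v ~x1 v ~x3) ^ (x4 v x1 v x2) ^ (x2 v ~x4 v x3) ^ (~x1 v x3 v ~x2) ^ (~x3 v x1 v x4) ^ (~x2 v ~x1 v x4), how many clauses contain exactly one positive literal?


A definite clause has exactly one positive literal.
Clause 1: 0 positive -> not definite
Clause 2: 3 positive -> not definite
Clause 3: 2 positive -> not definite
Clause 4: 1 positive -> definite
Clause 5: 2 positive -> not definite
Clause 6: 1 positive -> definite
Definite clause count = 2.

2


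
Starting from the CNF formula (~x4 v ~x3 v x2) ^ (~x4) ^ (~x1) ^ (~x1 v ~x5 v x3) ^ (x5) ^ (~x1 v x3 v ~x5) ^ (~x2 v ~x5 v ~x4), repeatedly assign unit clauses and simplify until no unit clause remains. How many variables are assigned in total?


Unit propagation repeatedly assigns the literal in any unit clause, then simplifies.
Assignments in order: x4 = F, x1 = F, x5 = T.
No further unit clauses remain.
Total variables assigned = 3.

3


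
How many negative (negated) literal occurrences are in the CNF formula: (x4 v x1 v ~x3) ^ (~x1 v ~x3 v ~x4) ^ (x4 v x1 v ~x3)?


Scan each clause for negated literals.
Clause 1: 1 negative; Clause 2: 3 negative; Clause 3: 1 negative.
Total negative literal occurrences = 5.

5


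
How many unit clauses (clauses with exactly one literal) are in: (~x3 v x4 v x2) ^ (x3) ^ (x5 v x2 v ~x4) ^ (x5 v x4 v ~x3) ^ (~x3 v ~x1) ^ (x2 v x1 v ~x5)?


A unit clause contains exactly one literal.
Unit clauses found: (x3).
Count = 1.

1
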